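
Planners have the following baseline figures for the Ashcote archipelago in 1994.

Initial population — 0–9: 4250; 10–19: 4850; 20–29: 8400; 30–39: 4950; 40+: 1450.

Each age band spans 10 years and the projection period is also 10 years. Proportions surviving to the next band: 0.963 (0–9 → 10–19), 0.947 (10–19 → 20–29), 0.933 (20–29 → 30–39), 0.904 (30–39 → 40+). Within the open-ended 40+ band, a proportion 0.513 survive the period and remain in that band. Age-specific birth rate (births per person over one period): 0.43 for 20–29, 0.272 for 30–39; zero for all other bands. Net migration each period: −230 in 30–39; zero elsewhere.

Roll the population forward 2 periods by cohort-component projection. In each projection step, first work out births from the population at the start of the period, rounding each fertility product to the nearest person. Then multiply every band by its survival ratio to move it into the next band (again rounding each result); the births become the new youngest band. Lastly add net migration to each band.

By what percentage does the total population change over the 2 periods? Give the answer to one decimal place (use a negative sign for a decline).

10.1

[period 1]
Births: 8400 * 0.43 = 3612, 4950 * 0.272 = 1346 → 4958
10–19: 4250 * 0.963 = 4093
20–29: 4850 * 0.947 = 4593
30–39: 8400 * 0.933 = 7837
40+: 4950 * 0.904 + 1450 * 0.513 = 4475 + 744 = 5219
Net migration: 30–39 − 230 → 7607
Giving 4958 / 4093 / 4593 / 7607 / 5219.
[period 2]
Births: 4593 * 0.43 = 1975, 7607 * 0.272 = 2069 → 4044
10–19: 4958 * 0.963 = 4775
20–29: 4093 * 0.947 = 3876
30–39: 4593 * 0.933 = 4285
40+: 7607 * 0.904 + 5219 * 0.513 = 6877 + 2677 = 9554
Net migration: 30–39 − 230 → 4055
Giving 4044 / 4775 / 3876 / 4055 / 9554.
Total: 23900 → 26304; change = 2404; percentage change = 10.1%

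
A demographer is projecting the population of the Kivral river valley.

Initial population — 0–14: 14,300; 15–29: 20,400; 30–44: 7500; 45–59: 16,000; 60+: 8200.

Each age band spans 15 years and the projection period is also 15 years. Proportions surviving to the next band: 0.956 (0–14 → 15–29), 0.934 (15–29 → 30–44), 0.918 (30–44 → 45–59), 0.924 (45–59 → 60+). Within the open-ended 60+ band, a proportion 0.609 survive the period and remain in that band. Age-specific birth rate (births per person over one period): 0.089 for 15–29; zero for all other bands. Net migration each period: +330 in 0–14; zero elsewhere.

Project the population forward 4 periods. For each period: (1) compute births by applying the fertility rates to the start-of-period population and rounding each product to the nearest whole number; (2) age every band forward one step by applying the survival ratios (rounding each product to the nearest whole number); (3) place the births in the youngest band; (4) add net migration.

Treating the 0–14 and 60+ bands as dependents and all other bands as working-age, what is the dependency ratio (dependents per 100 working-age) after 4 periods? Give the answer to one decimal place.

770.1

Numbering the bands 1..5 from youngest to oldest:
Period 1.
Births: 20400 × 0.089 = 1816
Band 2: 14300 × 0.956 = 13671
Band 3: 20400 × 0.934 = 19054
Band 4: 7500 × 0.918 = 6885
Band 5: 16000 × 0.924 + 8200 × 0.609 = 14784 + 4994 = 19778
Net migration: Band 1 + 330 → 2146
Population now: 0–14=2146, 15–29=13671, 30–44=19054, 45–59=6885, 60+=19778
Period 2.
Births: 13671 × 0.089 = 1217
Band 2: 2146 × 0.956 = 2052
Band 3: 13671 × 0.934 = 12769
Band 4: 19054 × 0.918 = 17492
Band 5: 6885 × 0.924 + 19778 × 0.609 = 6362 + 12045 = 18407
Net migration: Band 1 + 330 → 1547
Population now: 0–14=1547, 15–29=2052, 30–44=12769, 45–59=17492, 60+=18407
Period 3.
Births: 2052 × 0.089 = 183
Band 2: 1547 × 0.956 = 1479
Band 3: 2052 × 0.934 = 1917
Band 4: 12769 × 0.918 = 11722
Band 5: 17492 × 0.924 + 18407 × 0.609 = 16163 + 11210 = 27373
Net migration: Band 1 + 330 → 513
Population now: 0–14=513, 15–29=1479, 30–44=1917, 45–59=11722, 60+=27373
Period 4.
Births: 1479 × 0.089 = 132
Band 2: 513 × 0.956 = 490
Band 3: 1479 × 0.934 = 1381
Band 4: 1917 × 0.918 = 1760
Band 5: 11722 × 0.924 + 27373 × 0.609 = 10831 + 16670 = 27501
Net migration: Band 1 + 330 → 462
Population now: 0–14=462, 15–29=490, 30–44=1381, 45–59=1760, 60+=27501
Dependents (band 0–14 + band 60+) = 462 + 27501 = 27963; working-age = 3631; ratio = 27963/3631 × 100 = 770.1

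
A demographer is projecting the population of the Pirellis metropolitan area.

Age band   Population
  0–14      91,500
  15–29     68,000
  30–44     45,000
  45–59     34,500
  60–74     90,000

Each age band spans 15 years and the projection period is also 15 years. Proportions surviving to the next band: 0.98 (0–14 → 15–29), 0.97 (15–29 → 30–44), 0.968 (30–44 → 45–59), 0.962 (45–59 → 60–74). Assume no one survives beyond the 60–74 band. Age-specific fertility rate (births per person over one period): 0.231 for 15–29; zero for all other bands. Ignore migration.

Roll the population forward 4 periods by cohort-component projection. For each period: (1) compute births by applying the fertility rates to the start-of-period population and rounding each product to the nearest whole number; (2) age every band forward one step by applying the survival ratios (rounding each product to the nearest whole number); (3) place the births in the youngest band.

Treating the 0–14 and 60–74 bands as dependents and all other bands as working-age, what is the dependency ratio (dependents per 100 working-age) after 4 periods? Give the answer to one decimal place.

227.7

Numbering the groups 1..5 from youngest to oldest:
Period 1:
Births: 68000 × 0.231 = 15708
Group 2: 91500 × 0.98 = 89670
Group 3: 68000 × 0.97 = 65960
Group 4: 45000 × 0.968 = 43560
Group 5: 34500 × 0.962 = 33189
→ [15708, 89670, 65960, 43560, 33189]
Period 2:
Births: 89670 × 0.231 = 20714
Group 2: 15708 × 0.98 = 15394
Group 3: 89670 × 0.97 = 86980
Group 4: 65960 × 0.968 = 63849
Group 5: 43560 × 0.962 = 41905
→ [20714, 15394, 86980, 63849, 41905]
Period 3:
Births: 15394 × 0.231 = 3556
Group 2: 20714 × 0.98 = 20300
Group 3: 15394 × 0.97 = 14932
Group 4: 86980 × 0.968 = 84197
Group 5: 63849 × 0.962 = 61423
→ [3556, 20300, 14932, 84197, 61423]
Period 4:
Births: 20300 × 0.231 = 4689
Group 2: 3556 × 0.98 = 3485
Group 3: 20300 × 0.97 = 19691
Group 4: 14932 × 0.968 = 14454
Group 5: 84197 × 0.962 = 80998
→ [4689, 3485, 19691, 14454, 80998]
Dependents (band 0–14 + band 60–74) = 4689 + 80998 = 85687; working-age = 37630; ratio = 85687/37630 × 100 = 227.7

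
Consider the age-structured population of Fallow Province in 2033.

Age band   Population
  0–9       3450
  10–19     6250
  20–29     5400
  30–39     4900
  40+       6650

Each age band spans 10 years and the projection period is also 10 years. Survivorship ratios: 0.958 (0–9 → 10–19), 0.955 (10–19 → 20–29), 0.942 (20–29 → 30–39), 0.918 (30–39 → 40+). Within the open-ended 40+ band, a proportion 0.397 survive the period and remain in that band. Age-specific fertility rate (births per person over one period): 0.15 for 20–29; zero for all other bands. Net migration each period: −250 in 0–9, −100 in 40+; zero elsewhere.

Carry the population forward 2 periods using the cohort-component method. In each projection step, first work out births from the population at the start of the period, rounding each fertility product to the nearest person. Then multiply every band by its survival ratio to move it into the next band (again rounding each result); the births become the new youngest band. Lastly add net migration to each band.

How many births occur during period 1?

(Bands numbered youngest = 1 to oldest = 5.)
Period 1:
Births: 5400 × 0.15 = 810
Band 2: 3450 × 0.958 = 3305
Band 3: 6250 × 0.955 = 5969
Band 4: 5400 × 0.942 = 5087
Band 5: 4900 × 0.918 + 6650 × 0.397 = 4498 + 2640 = 7138
Net migration: Band 1 − 250 → 560; Band 5 − 100 → 7038
→ [560, 3305, 5969, 5087, 7038]

810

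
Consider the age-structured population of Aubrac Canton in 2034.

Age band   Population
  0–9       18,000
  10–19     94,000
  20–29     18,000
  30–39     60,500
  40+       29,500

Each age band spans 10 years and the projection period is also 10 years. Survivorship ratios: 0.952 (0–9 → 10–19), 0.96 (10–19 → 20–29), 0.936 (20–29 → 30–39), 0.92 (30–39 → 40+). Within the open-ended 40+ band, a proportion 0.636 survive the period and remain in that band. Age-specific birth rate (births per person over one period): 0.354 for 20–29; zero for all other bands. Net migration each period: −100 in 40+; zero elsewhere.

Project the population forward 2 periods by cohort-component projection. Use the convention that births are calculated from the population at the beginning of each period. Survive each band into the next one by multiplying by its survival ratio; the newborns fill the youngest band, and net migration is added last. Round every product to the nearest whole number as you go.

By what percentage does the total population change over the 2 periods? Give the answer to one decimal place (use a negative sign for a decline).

-8.4

Let group 1 be 0–9 through group 5 = 40+.
[period 1]
Births: 18000 × 0.354 = 6372
Group 2: 18000 × 0.952 = 17136
Group 3: 94000 × 0.96 = 90240
Group 4: 18000 × 0.936 = 16848
Group 5: 60500 × 0.92 + 29500 × 0.636 = 55660 + 18762 = 74422
Net migration: Group 5 − 100 → 74322
Giving 6372 / 17136 / 90240 / 16848 / 74322.
[period 2]
Births: 90240 × 0.354 = 31945
Group 2: 6372 × 0.952 = 6066
Group 3: 17136 × 0.96 = 16451
Group 4: 90240 × 0.936 = 84465
Group 5: 16848 × 0.92 + 74322 × 0.636 = 15500 + 47269 = 62769
Net migration: Group 5 − 100 → 62669
Giving 31945 / 6066 / 16451 / 84465 / 62669.
Total: 220000 → 201596; change = -18404; percentage change = -8.4%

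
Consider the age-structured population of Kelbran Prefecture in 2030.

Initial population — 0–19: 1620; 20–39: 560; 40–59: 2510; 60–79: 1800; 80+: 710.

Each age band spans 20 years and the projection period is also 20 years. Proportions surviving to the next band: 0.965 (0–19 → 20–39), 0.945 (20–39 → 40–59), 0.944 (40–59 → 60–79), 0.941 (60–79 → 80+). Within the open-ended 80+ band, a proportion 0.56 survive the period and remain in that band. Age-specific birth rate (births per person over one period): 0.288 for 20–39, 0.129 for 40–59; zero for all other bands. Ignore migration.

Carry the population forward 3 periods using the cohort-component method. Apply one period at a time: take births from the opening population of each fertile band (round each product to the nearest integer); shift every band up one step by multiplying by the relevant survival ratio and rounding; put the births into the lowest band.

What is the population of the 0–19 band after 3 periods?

After projecting period 1:
Births: 560 * 0.288 = 161  |  2510 * 0.129 = 324 — total 485
20–39: 1620 * 0.965 = 1563
40–59: 560 * 0.945 = 529
60–79: 2510 * 0.944 = 2369
80+: 1800 * 0.941 + 710 * 0.56 = 1694 + 398 = 2092
→ [485, 1563, 529, 2369, 2092]
After projecting period 2:
Births: 1563 * 0.288 = 450  |  529 * 0.129 = 68 — total 518
20–39: 485 * 0.965 = 468
40–59: 1563 * 0.945 = 1477
60–79: 529 * 0.944 = 499
80+: 2369 * 0.941 + 2092 * 0.56 = 2229 + 1172 = 3401
→ [518, 468, 1477, 499, 3401]
After projecting period 3:
Births: 468 * 0.288 = 135  |  1477 * 0.129 = 191 — total 326
20–39: 518 * 0.965 = 500
40–59: 468 * 0.945 = 442
60–79: 1477 * 0.944 = 1394
80+: 499 * 0.941 + 3401 * 0.56 = 470 + 1905 = 2375
→ [326, 500, 442, 1394, 2375]

326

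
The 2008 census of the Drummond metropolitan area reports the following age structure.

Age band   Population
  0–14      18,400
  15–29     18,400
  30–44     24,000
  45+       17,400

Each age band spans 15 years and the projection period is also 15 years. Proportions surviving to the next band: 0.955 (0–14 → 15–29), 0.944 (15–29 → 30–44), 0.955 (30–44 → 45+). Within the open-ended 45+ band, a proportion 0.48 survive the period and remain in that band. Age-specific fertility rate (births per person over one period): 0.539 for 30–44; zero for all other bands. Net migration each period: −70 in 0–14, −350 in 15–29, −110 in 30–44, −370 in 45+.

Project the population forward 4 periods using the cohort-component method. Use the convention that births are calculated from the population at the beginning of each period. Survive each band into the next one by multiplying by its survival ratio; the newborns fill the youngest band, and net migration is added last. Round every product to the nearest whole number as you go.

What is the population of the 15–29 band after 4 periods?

After projecting period 1:
Births: 24000 × 0.539 = 12936
15–29: 18400 × 0.955 = 17572
30–44: 18400 × 0.944 = 17370
45+: 24000 × 0.955 + 17400 × 0.48 = 22920 + 8352 = 31272
Net migration: 0–14 − 70 → 12866; 15–29 − 350 → 17222; 30–44 − 110 → 17260; 45+ − 370 → 30902
Giving 12866 / 17222 / 17260 / 30902.
After projecting period 2:
Births: 17260 × 0.539 = 9303
15–29: 12866 × 0.955 = 12287
30–44: 17222 × 0.944 = 16258
45+: 17260 × 0.955 + 30902 × 0.48 = 16483 + 14833 = 31316
Net migration: 0–14 − 70 → 9233; 15–29 − 350 → 11937; 30–44 − 110 → 16148; 45+ − 370 → 30946
Giving 9233 / 11937 / 16148 / 30946.
After projecting period 3:
Births: 16148 × 0.539 = 8704
15–29: 9233 × 0.955 = 8818
30–44: 11937 × 0.944 = 11269
45+: 16148 × 0.955 + 30946 × 0.48 = 15421 + 14854 = 30275
Net migration: 0–14 − 70 → 8634; 15–29 − 350 → 8468; 30–44 − 110 → 11159; 45+ − 370 → 29905
Giving 8634 / 8468 / 11159 / 29905.
After projecting period 4:
Births: 11159 × 0.539 = 6015
15–29: 8634 × 0.955 = 8245
30–44: 8468 × 0.944 = 7994
45+: 11159 × 0.955 + 29905 × 0.48 = 10657 + 14354 = 25011
Net migration: 0–14 − 70 → 5945; 15–29 − 350 → 7895; 30–44 − 110 → 7884; 45+ − 370 → 24641
Giving 5945 / 7895 / 7884 / 24641.

7895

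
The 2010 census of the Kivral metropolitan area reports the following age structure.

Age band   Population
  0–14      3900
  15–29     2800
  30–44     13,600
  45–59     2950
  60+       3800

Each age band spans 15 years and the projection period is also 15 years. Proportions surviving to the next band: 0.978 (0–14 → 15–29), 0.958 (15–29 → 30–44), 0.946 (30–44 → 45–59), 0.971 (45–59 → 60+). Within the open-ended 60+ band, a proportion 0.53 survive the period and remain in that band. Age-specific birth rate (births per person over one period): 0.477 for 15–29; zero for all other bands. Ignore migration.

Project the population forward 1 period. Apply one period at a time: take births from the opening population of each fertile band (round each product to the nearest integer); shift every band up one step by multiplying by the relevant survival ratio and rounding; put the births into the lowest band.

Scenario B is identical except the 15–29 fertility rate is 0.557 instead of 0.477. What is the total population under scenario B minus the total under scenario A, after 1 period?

Period 1.
Births: 2800 × 0.477 = 1336
15–29: 3900 × 0.978 = 3814
30–44: 2800 × 0.958 = 2682
45–59: 13600 × 0.946 = 12866
60+: 2950 × 0.971 + 3800 × 0.53 = 2864 + 2014 = 4878
Giving 1336 / 3814 / 2682 / 12866 / 4878.
Scenario A total after 1 period: 25576
Scenario B projection —
Period 1.
Births: 2800 × 0.557 = 1560
15–29: 3900 × 0.978 = 3814
30–44: 2800 × 0.958 = 2682
45–59: 13600 × 0.946 = 12866
60+: 2950 × 0.971 + 3800 × 0.53 = 2864 + 2014 = 4878
Giving 1560 / 3814 / 2682 / 12866 / 4878.
Scenario B total after 1 period: 25800
Difference B − A = 25800 − 25576 = 224

224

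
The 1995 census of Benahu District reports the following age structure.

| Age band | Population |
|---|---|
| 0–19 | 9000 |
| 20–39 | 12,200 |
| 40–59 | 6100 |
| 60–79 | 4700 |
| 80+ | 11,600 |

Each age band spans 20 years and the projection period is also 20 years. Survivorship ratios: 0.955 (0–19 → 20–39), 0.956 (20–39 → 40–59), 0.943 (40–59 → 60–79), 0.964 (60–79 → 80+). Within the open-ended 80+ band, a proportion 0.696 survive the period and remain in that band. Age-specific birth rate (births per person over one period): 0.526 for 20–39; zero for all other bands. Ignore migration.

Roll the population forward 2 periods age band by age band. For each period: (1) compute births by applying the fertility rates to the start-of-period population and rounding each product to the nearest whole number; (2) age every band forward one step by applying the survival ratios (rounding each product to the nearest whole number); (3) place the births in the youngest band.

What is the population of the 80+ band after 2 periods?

Let group 1 be 0–19 through group 5 = 80+.
After projecting period 1:
Births: 12200 * 0.526 = 6417
Group 2: 9000 * 0.955 = 8595
Group 3: 12200 * 0.956 = 11663
Group 4: 6100 * 0.943 = 5752
Group 5: 4700 * 0.964 + 11600 * 0.696 = 4531 + 8074 = 12605
End of period: [6417, 8595, 11663, 5752, 12605]
After projecting period 2:
Births: 8595 * 0.526 = 4521
Group 2: 6417 * 0.955 = 6128
Group 3: 8595 * 0.956 = 8217
Group 4: 11663 * 0.943 = 10998
Group 5: 5752 * 0.964 + 12605 * 0.696 = 5545 + 8773 = 14318
End of period: [4521, 6128, 8217, 10998, 14318]

14318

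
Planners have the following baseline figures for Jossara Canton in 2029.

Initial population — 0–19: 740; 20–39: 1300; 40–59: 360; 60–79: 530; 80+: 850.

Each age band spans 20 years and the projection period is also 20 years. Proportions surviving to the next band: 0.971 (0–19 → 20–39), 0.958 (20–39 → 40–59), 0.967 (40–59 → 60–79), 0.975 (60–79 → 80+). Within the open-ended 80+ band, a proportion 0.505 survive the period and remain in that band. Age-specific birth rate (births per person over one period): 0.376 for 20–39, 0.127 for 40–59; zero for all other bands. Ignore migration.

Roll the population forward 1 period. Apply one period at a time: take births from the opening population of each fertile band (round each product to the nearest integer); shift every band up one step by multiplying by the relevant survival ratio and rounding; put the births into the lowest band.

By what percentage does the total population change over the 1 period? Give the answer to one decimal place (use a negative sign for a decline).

0.3

(Groups numbered youngest = 1 to oldest = 5.)
— Period 1 —
Births: 1300 × 0.376 = 489, 360 × 0.127 = 46 ⇒ total 535
Group 2: 740 × 0.971 = 719
Group 3: 1300 × 0.958 = 1245
Group 4: 360 × 0.967 = 348
Group 5: 530 × 0.975 + 850 × 0.505 = 517 + 429 = 946
Population now: 0–19=535, 20–39=719, 40–59=1245, 60–79=348, 80+=946
Total: 3780 → 3793; change = 13; percentage change = 0.3%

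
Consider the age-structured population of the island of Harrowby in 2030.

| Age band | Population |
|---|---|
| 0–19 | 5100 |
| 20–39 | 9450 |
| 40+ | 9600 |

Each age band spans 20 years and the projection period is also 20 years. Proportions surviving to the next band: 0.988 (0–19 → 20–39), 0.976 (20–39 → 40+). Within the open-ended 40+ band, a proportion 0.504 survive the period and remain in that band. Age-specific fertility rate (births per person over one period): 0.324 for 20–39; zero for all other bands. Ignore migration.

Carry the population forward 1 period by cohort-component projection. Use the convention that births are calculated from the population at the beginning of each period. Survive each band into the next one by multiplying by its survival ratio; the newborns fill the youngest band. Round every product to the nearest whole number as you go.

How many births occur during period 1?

3062

Numbering the groups 1..3 from youngest to oldest:
Period 1:
Births: 9450 * 0.324 = 3062
Group 2: 5100 * 0.988 = 5039
Group 3: 9450 * 0.976 + 9600 * 0.504 = 9223 + 4838 = 14061
End of period: [3062, 5039, 14061]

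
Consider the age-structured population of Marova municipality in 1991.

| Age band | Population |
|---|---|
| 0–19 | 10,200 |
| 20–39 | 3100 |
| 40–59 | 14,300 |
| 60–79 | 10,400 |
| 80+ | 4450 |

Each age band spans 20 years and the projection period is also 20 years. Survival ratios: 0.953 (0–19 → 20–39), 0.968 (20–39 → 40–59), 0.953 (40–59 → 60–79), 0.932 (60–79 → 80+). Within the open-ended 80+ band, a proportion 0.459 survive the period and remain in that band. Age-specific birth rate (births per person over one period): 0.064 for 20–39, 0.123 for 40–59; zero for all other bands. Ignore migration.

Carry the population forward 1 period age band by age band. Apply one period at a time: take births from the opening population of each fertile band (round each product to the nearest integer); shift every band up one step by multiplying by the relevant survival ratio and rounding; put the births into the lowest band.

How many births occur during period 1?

1957

— Period 1 —
Births: 3100 × 0.064 = 198  |  14300 × 0.123 = 1759 → total 1957
20–39: 10200 × 0.953 = 9721
40–59: 3100 × 0.968 = 3001
60–79: 14300 × 0.953 = 13628
80+: 10400 × 0.932 + 4450 × 0.459 = 9693 + 2043 = 11736
End of period: [1957, 9721, 3001, 13628, 11736]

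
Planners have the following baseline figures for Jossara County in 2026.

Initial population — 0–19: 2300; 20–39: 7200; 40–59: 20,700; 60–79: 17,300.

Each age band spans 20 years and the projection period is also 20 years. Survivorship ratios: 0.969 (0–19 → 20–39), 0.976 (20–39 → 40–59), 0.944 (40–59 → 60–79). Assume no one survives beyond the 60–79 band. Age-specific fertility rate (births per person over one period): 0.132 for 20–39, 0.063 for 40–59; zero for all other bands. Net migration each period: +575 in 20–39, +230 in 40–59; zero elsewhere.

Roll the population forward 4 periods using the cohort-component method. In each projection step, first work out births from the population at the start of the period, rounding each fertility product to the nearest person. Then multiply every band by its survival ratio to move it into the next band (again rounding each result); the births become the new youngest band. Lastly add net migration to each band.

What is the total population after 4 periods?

— Period 1 —
Births: 7200 * 0.132 = 950, 20700 * 0.063 = 1304 → total 2254
20–39: 2300 * 0.969 = 2229
40–59: 7200 * 0.976 = 7027
60–79: 20700 * 0.944 = 19541
Net migration: 20–39 + 575 → 2804; 40–59 + 230 → 7257
End of period: [2254, 2804, 7257, 19541]
— Period 2 —
Births: 2804 * 0.132 = 370, 7257 * 0.063 = 457 → total 827
20–39: 2254 * 0.969 = 2184
40–59: 2804 * 0.976 = 2737
60–79: 7257 * 0.944 = 6851
Net migration: 20–39 + 575 → 2759; 40–59 + 230 → 2967
End of period: [827, 2759, 2967, 6851]
— Period 3 —
Births: 2759 * 0.132 = 364, 2967 * 0.063 = 187 → total 551
20–39: 827 * 0.969 = 801
40–59: 2759 * 0.976 = 2693
60–79: 2967 * 0.944 = 2801
Net migration: 20–39 + 575 → 1376; 40–59 + 230 → 2923
End of period: [551, 1376, 2923, 2801]
— Period 4 —
Births: 1376 * 0.132 = 182, 2923 * 0.063 = 184 → total 366
20–39: 551 * 0.969 = 534
40–59: 1376 * 0.976 = 1343
60–79: 2923 * 0.944 = 2759
Net migration: 20–39 + 575 → 1109; 40–59 + 230 → 1573
End of period: [366, 1109, 1573, 2759]
Total after period 4: 366 + 1109 + 1573 + 2759 = 5807

5807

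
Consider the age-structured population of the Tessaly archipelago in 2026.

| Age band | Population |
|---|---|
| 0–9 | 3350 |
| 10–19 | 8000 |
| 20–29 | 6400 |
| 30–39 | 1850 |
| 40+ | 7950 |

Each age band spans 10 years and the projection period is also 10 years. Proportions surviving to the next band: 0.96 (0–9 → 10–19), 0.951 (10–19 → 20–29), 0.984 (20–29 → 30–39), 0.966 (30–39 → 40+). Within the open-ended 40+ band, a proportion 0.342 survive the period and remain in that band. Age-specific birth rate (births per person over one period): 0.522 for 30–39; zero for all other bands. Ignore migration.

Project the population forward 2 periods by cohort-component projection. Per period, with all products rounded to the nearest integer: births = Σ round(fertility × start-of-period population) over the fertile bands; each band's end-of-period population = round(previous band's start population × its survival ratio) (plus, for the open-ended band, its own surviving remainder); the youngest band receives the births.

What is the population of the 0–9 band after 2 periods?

Period 1.
Births: 1850 × 0.522 = 966
10–19: 3350 × 0.96 = 3216
20–29: 8000 × 0.951 = 7608
30–39: 6400 × 0.984 = 6298
40+: 1850 × 0.966 + 7950 × 0.342 = 1787 + 2719 = 4506
Giving 966 / 3216 / 7608 / 6298 / 4506.
Period 2.
Births: 6298 × 0.522 = 3288
10–19: 966 × 0.96 = 927
20–29: 3216 × 0.951 = 3058
30–39: 7608 × 0.984 = 7486
40+: 6298 × 0.966 + 4506 × 0.342 = 6084 + 1541 = 7625
Giving 3288 / 927 / 3058 / 7486 / 7625.

3288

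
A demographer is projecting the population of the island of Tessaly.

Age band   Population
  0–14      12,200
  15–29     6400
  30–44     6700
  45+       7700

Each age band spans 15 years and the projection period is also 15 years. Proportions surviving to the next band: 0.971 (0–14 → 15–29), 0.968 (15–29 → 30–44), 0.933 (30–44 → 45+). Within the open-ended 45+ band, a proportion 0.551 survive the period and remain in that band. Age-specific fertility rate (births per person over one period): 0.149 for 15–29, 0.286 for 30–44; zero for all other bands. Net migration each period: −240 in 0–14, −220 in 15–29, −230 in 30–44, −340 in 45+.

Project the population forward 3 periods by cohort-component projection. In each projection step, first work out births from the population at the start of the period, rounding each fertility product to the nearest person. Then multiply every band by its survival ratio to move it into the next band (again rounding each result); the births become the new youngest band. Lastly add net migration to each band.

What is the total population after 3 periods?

24082

Call the groups 1 to 4, youngest first.
— Period 1 —
Births: 6400 * 0.149 = 954, 6700 * 0.286 = 1916 — total 2870
Group 2: 12200 * 0.971 = 11846
Group 3: 6400 * 0.968 = 6195
Group 4: 6700 * 0.933 + 7700 * 0.551 = 6251 + 4243 = 10494
Net migration: Group 1 − 240 → 2630; Group 2 − 220 → 11626; Group 3 − 230 → 5965; Group 4 − 340 → 10154
Population now: 0–14=2630, 15–29=11626, 30–44=5965, 45+=10154
— Period 2 —
Births: 11626 * 0.149 = 1732, 5965 * 0.286 = 1706 — total 3438
Group 2: 2630 * 0.971 = 2554
Group 3: 11626 * 0.968 = 11254
Group 4: 5965 * 0.933 + 10154 * 0.551 = 5565 + 5595 = 11160
Net migration: Group 1 − 240 → 3198; Group 2 − 220 → 2334; Group 3 − 230 → 11024; Group 4 − 340 → 10820
Population now: 0–14=3198, 15–29=2334, 30–44=11024, 45+=10820
— Period 3 —
Births: 2334 * 0.149 = 348, 11024 * 0.286 = 3153 — total 3501
Group 2: 3198 * 0.971 = 3105
Group 3: 2334 * 0.968 = 2259
Group 4: 11024 * 0.933 + 10820 * 0.551 = 10285 + 5962 = 16247
Net migration: Group 1 − 240 → 3261; Group 2 − 220 → 2885; Group 3 − 230 → 2029; Group 4 − 340 → 15907
Population now: 0–14=3261, 15–29=2885, 30–44=2029, 45+=15907
Total after period 3: 3261 + 2885 + 2029 + 15907 = 24082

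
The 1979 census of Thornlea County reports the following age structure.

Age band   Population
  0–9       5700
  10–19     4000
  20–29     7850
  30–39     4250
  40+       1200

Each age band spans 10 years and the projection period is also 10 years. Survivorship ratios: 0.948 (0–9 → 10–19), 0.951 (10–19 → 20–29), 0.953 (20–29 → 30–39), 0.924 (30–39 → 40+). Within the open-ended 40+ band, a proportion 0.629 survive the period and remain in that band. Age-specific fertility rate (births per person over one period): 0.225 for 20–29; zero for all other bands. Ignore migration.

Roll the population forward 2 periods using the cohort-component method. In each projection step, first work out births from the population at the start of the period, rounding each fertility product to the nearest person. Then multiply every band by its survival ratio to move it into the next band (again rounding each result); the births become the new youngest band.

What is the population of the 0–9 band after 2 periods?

856

— Period 1 —
Births: 7850 × 0.225 = 1766
10–19: 5700 × 0.948 = 5404
20–29: 4000 × 0.951 = 3804
30–39: 7850 × 0.953 = 7481
40+: 4250 × 0.924 + 1200 × 0.629 = 3927 + 755 = 4682
Giving 1766 / 5404 / 3804 / 7481 / 4682.
— Period 2 —
Births: 3804 × 0.225 = 856
10–19: 1766 × 0.948 = 1674
20–29: 5404 × 0.951 = 5139
30–39: 3804 × 0.953 = 3625
40+: 7481 × 0.924 + 4682 × 0.629 = 6912 + 2945 = 9857
Giving 856 / 1674 / 5139 / 3625 / 9857.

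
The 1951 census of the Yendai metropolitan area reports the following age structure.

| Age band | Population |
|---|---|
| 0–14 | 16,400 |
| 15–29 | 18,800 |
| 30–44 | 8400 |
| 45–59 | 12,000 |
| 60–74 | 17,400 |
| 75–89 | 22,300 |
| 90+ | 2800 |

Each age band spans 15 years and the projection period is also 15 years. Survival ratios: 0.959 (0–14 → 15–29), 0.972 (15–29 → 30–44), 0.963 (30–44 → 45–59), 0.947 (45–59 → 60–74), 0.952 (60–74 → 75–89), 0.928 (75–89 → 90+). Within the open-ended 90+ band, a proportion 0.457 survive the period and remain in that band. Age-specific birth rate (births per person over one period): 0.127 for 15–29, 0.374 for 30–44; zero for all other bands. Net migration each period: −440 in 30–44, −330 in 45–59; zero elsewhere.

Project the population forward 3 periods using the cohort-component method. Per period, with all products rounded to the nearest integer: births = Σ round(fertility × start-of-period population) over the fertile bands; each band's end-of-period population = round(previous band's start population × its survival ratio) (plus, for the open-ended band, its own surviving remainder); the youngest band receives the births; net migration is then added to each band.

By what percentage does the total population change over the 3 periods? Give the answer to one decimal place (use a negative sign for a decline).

-20.7

Let group 1 be 0–14 through group 7 = 90+.
[period 1]
Births: 18800 * 0.127 = 2388  |  8400 * 0.374 = 3142 — total 5530
Group 2: 16400 * 0.959 = 15728
Group 3: 18800 * 0.972 = 18274
Group 4: 8400 * 0.963 = 8089
Group 5: 12000 * 0.947 = 11364
Group 6: 17400 * 0.952 = 16565
Group 7: 22300 * 0.928 + 2800 * 0.457 = 20694 + 1280 = 21974
Net migration: Group 3 − 440 → 17834; Group 4 − 330 → 7759
→ [5530, 15728, 17834, 7759, 11364, 16565, 21974]
[period 2]
Births: 15728 * 0.127 = 1997  |  17834 * 0.374 = 6670 — total 8667
Group 2: 5530 * 0.959 = 5303
Group 3: 15728 * 0.972 = 15288
Group 4: 17834 * 0.963 = 17174
Group 5: 7759 * 0.947 = 7348
Group 6: 11364 * 0.952 = 10819
Group 7: 16565 * 0.928 + 21974 * 0.457 = 15372 + 10042 = 25414
Net migration: Group 3 − 440 → 14848; Group 4 − 330 → 16844
→ [8667, 5303, 14848, 16844, 7348, 10819, 25414]
[period 3]
Births: 5303 * 0.127 = 673  |  14848 * 0.374 = 5553 — total 6226
Group 2: 8667 * 0.959 = 8312
Group 3: 5303 * 0.972 = 5155
Group 4: 14848 * 0.963 = 14299
Group 5: 16844 * 0.947 = 15951
Group 6: 7348 * 0.952 = 6995
Group 7: 10819 * 0.928 + 25414 * 0.457 = 10040 + 11614 = 21654
Net migration: Group 3 − 440 → 4715; Group 4 − 330 → 13969
→ [6226, 8312, 4715, 13969, 15951, 6995, 21654]
Total: 98100 → 77822; change = -20278; percentage change = -20.7%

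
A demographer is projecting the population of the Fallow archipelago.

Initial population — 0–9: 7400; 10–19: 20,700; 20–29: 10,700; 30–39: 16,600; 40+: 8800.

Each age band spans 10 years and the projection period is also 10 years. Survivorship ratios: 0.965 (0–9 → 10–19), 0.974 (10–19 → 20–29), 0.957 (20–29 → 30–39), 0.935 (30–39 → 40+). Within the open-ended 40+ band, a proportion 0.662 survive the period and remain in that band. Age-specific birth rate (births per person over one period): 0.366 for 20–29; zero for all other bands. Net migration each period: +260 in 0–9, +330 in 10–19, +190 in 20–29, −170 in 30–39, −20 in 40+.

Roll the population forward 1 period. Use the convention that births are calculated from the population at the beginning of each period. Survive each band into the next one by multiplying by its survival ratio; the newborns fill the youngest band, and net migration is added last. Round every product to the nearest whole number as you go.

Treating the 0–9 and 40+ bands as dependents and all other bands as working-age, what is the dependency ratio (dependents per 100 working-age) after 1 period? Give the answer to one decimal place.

After projecting period 1:
Births: 10700 × 0.366 = 3916
10–19: 7400 × 0.965 = 7141
20–29: 20700 × 0.974 = 20162
30–39: 10700 × 0.957 = 10240
40+: 16600 × 0.935 + 8800 × 0.662 = 15521 + 5826 = 21347
Net migration: 0–9 + 260 → 4176; 10–19 + 330 → 7471; 20–29 + 190 → 20352; 30–39 − 170 → 10070; 40+ − 20 → 21327
→ [4176, 7471, 20352, 10070, 21327]
Dependents (band 0–9 + band 40+) = 4176 + 21327 = 25503; working-age = 37893; ratio = 25503/37893 × 100 = 67.3

67.3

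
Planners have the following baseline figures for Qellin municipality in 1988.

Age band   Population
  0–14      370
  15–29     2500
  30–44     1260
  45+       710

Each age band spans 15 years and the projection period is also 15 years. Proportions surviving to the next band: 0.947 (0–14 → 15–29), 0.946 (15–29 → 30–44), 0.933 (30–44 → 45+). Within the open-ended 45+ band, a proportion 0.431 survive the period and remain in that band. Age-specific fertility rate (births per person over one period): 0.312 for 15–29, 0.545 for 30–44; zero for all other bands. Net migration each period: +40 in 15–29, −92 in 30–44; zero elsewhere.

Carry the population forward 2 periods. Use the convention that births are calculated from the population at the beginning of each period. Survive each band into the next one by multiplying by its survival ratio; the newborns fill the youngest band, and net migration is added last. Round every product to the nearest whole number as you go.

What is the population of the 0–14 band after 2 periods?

1361

Numbering the groups 1..4 from youngest to oldest:
— Period 1 —
Births: 2500 * 0.312 = 780 ; 1260 * 0.545 = 687 → total 1467
Group 2: 370 * 0.947 = 350
Group 3: 2500 * 0.946 = 2365
Group 4: 1260 * 0.933 + 710 * 0.431 = 1176 + 306 = 1482
Net migration: Group 2 + 40 → 390; Group 3 − 92 → 2273
→ [1467, 390, 2273, 1482]
— Period 2 —
Births: 390 * 0.312 = 122 ; 2273 * 0.545 = 1239 → total 1361
Group 2: 1467 * 0.947 = 1389
Group 3: 390 * 0.946 = 369
Group 4: 2273 * 0.933 + 1482 * 0.431 = 2121 + 639 = 2760
Net migration: Group 2 + 40 → 1429; Group 3 − 92 → 277
→ [1361, 1429, 277, 2760]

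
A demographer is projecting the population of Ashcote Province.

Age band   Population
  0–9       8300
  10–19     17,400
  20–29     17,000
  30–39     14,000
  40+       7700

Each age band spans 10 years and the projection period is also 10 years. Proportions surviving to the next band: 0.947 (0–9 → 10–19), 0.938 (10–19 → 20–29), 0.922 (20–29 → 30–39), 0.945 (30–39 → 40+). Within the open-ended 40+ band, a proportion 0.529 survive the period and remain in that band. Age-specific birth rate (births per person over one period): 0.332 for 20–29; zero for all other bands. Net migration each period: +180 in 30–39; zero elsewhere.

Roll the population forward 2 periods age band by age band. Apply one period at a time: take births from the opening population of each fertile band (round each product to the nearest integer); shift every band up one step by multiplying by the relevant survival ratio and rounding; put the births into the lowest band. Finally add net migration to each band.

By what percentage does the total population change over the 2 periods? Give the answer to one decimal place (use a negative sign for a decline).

-10.7

— Period 1 —
Births: 17000 * 0.332 = 5644
10–19: 8300 * 0.947 = 7860
20–29: 17400 * 0.938 = 16321
30–39: 17000 * 0.922 = 15674
40+: 14000 * 0.945 + 7700 * 0.529 = 13230 + 4073 = 17303
Net migration: 30–39 + 180 → 15854
Population now: 0–9=5644, 10–19=7860, 20–29=16321, 30–39=15854, 40+=17303
— Period 2 —
Births: 16321 * 0.332 = 5419
10–19: 5644 * 0.947 = 5345
20–29: 7860 * 0.938 = 7373
30–39: 16321 * 0.922 = 15048
40+: 15854 * 0.945 + 17303 * 0.529 = 14982 + 9153 = 24135
Net migration: 30–39 + 180 → 15228
Population now: 0–9=5419, 10–19=5345, 20–29=7373, 30–39=15228, 40+=24135
Total: 64400 → 57500; change = -6900; percentage change = -10.7%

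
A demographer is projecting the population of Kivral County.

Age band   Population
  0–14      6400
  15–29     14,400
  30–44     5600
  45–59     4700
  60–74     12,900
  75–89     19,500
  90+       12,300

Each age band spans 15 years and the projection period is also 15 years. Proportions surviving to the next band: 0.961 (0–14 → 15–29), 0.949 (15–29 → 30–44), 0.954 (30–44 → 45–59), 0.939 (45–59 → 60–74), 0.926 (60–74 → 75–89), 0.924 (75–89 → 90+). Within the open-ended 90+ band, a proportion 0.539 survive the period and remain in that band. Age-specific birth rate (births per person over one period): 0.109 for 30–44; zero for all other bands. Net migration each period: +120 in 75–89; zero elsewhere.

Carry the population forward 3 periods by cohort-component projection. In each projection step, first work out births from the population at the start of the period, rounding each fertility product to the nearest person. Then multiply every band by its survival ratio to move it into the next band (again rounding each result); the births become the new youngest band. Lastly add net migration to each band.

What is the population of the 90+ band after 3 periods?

(Bands numbered youngest = 1 to oldest = 7.)
[period 1]
Births: 5600 × 0.109 = 610
Band 2: 6400 × 0.961 = 6150
Band 3: 14400 × 0.949 = 13666
Band 4: 5600 × 0.954 = 5342
Band 5: 4700 × 0.939 = 4413
Band 6: 12900 × 0.926 = 11945
Band 7: 19500 × 0.924 + 12300 × 0.539 = 18018 + 6630 = 24648
Net migration: Band 6 + 120 → 12065
Population now: 0–14=610, 15–29=6150, 30–44=13666, 45–59=5342, 60–74=4413, 75–89=12065, 90+=24648
[period 2]
Births: 13666 × 0.109 = 1490
Band 2: 610 × 0.961 = 586
Band 3: 6150 × 0.949 = 5836
Band 4: 13666 × 0.954 = 13037
Band 5: 5342 × 0.939 = 5016
Band 6: 4413 × 0.926 = 4086
Band 7: 12065 × 0.924 + 24648 × 0.539 = 11148 + 13285 = 24433
Net migration: Band 6 + 120 → 4206
Population now: 0–14=1490, 15–29=586, 30–44=5836, 45–59=13037, 60–74=5016, 75–89=4206, 90+=24433
[period 3]
Births: 5836 × 0.109 = 636
Band 2: 1490 × 0.961 = 1432
Band 3: 586 × 0.949 = 556
Band 4: 5836 × 0.954 = 5568
Band 5: 13037 × 0.939 = 12242
Band 6: 5016 × 0.926 = 4645
Band 7: 4206 × 0.924 + 24433 × 0.539 = 3886 + 13169 = 17055
Net migration: Band 6 + 120 → 4765
Population now: 0–14=636, 15–29=1432, 30–44=556, 45–59=5568, 60–74=12242, 75–89=4765, 90+=17055

17055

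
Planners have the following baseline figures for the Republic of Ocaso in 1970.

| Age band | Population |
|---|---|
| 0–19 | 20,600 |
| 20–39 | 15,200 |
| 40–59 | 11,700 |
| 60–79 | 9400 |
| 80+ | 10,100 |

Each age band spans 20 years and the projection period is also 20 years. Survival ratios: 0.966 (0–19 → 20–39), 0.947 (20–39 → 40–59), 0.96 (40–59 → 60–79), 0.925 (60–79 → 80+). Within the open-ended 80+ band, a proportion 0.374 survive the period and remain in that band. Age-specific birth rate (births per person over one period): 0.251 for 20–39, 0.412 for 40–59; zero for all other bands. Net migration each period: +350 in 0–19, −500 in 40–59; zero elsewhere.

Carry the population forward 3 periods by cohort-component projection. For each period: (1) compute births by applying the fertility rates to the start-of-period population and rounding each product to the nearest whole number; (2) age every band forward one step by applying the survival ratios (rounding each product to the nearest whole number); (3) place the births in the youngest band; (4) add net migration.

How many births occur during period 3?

9737

After projecting period 1:
Births: 15200 * 0.251 = 3815 ; 11700 * 0.412 = 4820 ⇒ total 8635
20–39: 20600 * 0.966 = 19900
40–59: 15200 * 0.947 = 14394
60–79: 11700 * 0.96 = 11232
80+: 9400 * 0.925 + 10100 * 0.374 = 8695 + 3777 = 12472
Net migration: 0–19 + 350 → 8985; 40–59 − 500 → 13894
Giving 8985 / 19900 / 13894 / 11232 / 12472.
After projecting period 2:
Births: 19900 * 0.251 = 4995 ; 13894 * 0.412 = 5724 ⇒ total 10719
20–39: 8985 * 0.966 = 8680
40–59: 19900 * 0.947 = 18845
60–79: 13894 * 0.96 = 13338
80+: 11232 * 0.925 + 12472 * 0.374 = 10390 + 4665 = 15055
Net migration: 0–19 + 350 → 11069; 40–59 − 500 → 18345
Giving 11069 / 8680 / 18345 / 13338 / 15055.
After projecting period 3:
Births: 8680 * 0.251 = 2179 ; 18345 * 0.412 = 7558 ⇒ total 9737
20–39: 11069 * 0.966 = 10693
40–59: 8680 * 0.947 = 8220
60–79: 18345 * 0.96 = 17611
80+: 13338 * 0.925 + 15055 * 0.374 = 12338 + 5631 = 17969
Net migration: 0–19 + 350 → 10087; 40–59 − 500 → 7720
Giving 10087 / 10693 / 7720 / 17611 / 17969.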